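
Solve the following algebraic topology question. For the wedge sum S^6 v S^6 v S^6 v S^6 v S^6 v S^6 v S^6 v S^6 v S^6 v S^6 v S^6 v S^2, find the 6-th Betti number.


For a wedge of spheres, H_k (k>0) is free on one generator per sphere of dimension k.
Spheres of dimension 6: count = 11.
b_6 = 11

11


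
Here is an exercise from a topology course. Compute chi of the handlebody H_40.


A genus-g handlebody deformation retracts to a wedge of g circles.
chi(vee_g S^1) = 1 - g.
chi(H_40) = 1 - 40 = -39

-39


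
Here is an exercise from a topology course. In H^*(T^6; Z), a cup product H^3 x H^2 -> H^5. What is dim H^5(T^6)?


Cup product: H^p x H^q -> H^{p+q}; here p+q = 3+2 = 5.
rank H^k(T^n) = C(n,k).
C(6,5) = 6

6


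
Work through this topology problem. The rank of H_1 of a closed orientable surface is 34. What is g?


For a closed orientable surface: b_1 = 2g.
34 = 2g
g = 34 / 2 = 17

17


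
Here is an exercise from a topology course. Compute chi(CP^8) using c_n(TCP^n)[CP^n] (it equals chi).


For any closed oriented manifold, <e(TM),[M]> = chi(M).
chi(CP^8) = 8+1 = 9

9


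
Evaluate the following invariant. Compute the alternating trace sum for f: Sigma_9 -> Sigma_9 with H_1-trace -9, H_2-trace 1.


L(f) = tr(f_0*) - tr(f_1*) + tr(f_2*).
= 1 - (-9) + (1)
= 11

11


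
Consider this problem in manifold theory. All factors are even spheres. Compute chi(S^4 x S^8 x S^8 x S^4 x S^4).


chi is multiplicative: chi(X x Y) = chi(X) chi(Y).
Each even-dim sphere has chi = 2. There are 5 factors.
chi = 2^5 = 32

32


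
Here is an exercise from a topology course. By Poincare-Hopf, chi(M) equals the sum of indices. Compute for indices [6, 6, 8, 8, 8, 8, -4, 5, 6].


Poincare-Hopf: chi(M) = sum of indices of zeros.
chi = (6) + (6) + (8) + (8) + (8) + (8) + (-4) + (5) + (6) = 51

51


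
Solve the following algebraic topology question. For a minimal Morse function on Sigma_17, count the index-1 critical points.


A perfect Morse function has m_k = b_k.
For Sigma_17: b_0=1, b_1=2g=34, b_2=1.
Saddles m_1 = 2g = 34

34


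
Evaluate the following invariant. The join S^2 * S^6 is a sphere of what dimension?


Join of spheres: S^m * S^n = S^{m+n+1}.
dim = 2 + 6 + 1 = 9

9


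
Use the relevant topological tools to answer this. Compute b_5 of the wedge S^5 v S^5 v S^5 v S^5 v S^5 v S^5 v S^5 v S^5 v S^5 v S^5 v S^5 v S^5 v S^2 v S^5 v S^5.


For a wedge of spheres, H_k (k>0) is free on one generator per sphere of dimension k.
Spheres of dimension 5: count = 14.
b_5 = 14

14


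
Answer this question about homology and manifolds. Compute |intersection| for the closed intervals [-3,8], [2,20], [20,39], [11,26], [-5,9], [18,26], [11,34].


Intersection = [max(a_i), min(b_i)] = [20, 8].
Since 20 > 8, the intersection is empty.
Length = 0

0


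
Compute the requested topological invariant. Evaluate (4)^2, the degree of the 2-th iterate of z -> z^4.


deg(f) = 4. Degree is multiplicative: deg(f^2) = (deg f)^2.
deg(f^2) = (4)^2 = 16

16


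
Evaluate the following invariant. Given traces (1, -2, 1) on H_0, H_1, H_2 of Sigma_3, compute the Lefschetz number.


L(f) = tr(f_0*) - tr(f_1*) + tr(f_2*).
= 1 - (-2) + (1)
= 4

4


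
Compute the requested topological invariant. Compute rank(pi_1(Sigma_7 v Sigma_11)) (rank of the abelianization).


For a wedge: H_1(A v B) = H_1(A) + H_1(B).
b_1(Sigma_7) = 14, b_1(Sigma_11) = 22.
b_1 = 14 + 22 = 36

36


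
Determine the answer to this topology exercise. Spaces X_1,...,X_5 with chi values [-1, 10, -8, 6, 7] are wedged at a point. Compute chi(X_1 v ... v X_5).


chi(A v B) = chi(A) + chi(B) - 1 (one point identified).
For 5 spaces: chi = (sum chi_i) - (5 - 1).
sum = 14; chi = 14 - 4 = 10

10


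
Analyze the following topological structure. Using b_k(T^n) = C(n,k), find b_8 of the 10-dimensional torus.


By the Kunneth formula, b_k(T^n) = C(n,k).
b_8(T^10) = C(10,8).
C(10,8) = 10!/(8!*2!) = 45

45


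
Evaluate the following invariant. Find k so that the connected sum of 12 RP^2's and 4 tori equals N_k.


Since a >= 1, the sum is non-orientable; each T^2 can be replaced by RP^2 # RP^2 (since T^2#RP^2 = 3RP^2).
Total crosscaps k = 12 + 2*4 = 20.
Check via chi: chi = 12*1 + 4*0 - (12+4-1)*2 = -18 = 2 - k = -18. Consistent.

20


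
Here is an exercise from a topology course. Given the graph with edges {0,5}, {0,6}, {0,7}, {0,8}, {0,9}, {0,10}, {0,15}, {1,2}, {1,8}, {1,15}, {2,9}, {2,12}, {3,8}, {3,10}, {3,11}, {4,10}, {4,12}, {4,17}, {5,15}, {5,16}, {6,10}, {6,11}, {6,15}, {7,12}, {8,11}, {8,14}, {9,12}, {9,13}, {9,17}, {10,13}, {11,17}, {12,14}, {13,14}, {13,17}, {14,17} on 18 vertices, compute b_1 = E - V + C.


b_1 = E - V + (number of components).
E = 35, V = 18, components = 1.
b_1 = 35 - 18 + 1 = 18

18


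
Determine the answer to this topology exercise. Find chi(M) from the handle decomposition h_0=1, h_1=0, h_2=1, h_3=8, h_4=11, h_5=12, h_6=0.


Handles of index k contribute (-1)^k to chi (same as CW cells).
chi = (1) + (0) + (1) + (-8) + (11) + (-12) + (0) = -7

-7


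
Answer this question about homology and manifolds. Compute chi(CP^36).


CP^36 has one cell in each even dimension 0, 2, ..., 2*36 (36+1 cells total).
All cells are even-dimensional, so chi = number of cells.
chi = 36 + 1 = 37

37


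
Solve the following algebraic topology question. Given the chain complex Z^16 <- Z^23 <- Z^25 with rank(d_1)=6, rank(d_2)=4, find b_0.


rank H_k = rank(ker d_k) - rank(im d_{k+1}).
rank(ker d_0) = rank(C_0) - rank(d_0) = 16 - 0 = 16.
rank(im d_{0+1}) = 6.
rank H_0 = 16 - 6 = 10

10


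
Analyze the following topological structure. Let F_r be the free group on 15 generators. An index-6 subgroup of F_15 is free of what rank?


Nielsen-Schreier: an index-n subgroup of F_r is free of rank 1 + n(r-1).
Equivalently: chi(cover) = n*chi(base); chi(vee_r S^1) = 1 - 15 = -14.
chi(E) = 6*(-14) = -84; rank = 1 - chi(E) = 1 - (-84) = 85.
rank = 1 + 6*(15-1) = 1 + 84 = 85

85


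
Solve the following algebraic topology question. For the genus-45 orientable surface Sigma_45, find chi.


For a closed orientable surface of genus g: chi = 2 - 2g.
Here g = 45.
chi = 2 - 2*45 = 2 - 90 = -88

-88


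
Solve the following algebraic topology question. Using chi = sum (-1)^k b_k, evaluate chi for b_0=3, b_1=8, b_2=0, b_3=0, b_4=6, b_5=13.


chi = sum_k (-1)^k b_k.
= (3) + (-8) + (0) + (0) + (6) + (-13)
= -12

-12


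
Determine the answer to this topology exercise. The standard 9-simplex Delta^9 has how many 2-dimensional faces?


Delta^9 has 9+1 vertices. A 2-face is a choice of 2+1 vertices.
f_2 = C(9+1, 2+1) = C(10,3) = 120

120


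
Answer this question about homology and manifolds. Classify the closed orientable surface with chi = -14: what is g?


chi = 2 - 2g for closed orientable surfaces.
-14 = 2 - 2g
2g = 2 - (-14) = 16
g = 8

8


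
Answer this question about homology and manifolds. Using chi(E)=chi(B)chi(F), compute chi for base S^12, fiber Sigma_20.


chi(S^12) = 2 (n even), chi(Sigma_20) = 2 - 2*20 = -38.
chi(E) = 2 * (-38) = -76

-76


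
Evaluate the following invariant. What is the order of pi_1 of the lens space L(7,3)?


pi_1(L(p,q)) = Z/pZ for any q coprime to p.
|pi_1(L(7,3))| = 7

7


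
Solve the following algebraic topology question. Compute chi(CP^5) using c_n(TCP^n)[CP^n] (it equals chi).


For any closed oriented manifold, <e(TM),[M]> = chi(M).
chi(CP^5) = 5+1 = 6

6


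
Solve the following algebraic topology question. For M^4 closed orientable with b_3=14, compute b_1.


Poincare duality for closed orientable n-manifolds: b_k = b_{n-k}.
Here n = 4, so b_1 = b_3 = 14

14


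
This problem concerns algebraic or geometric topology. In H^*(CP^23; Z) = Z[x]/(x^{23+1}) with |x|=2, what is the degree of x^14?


|x| = 2 in H^*(CP^n).
|x^14| = 14 * |x| = 14 * 2 = 28

28


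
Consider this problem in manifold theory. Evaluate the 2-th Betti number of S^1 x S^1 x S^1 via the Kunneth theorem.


Each S^d has Poincare polynomial 1 + t^d.
The product S^1 x S^1 x S^1 has Poincare polynomial prod(1+t^d_i).
Expanding: b_0=1, b_1=3, b_2=3, b_3=1.
b_2 = 3

3


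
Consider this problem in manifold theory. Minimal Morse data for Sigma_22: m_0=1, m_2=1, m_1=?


A perfect Morse function has m_k = b_k.
For Sigma_22: b_0=1, b_1=2g=44, b_2=1.
Saddles m_1 = 2g = 44

44


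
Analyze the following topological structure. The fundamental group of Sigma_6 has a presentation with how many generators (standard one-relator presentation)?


Standard presentation: pi_1(Sigma_g) = <a_1,b_1,...,a_g,b_g | [a_1,b_1]...[a_g,b_g] = 1>.
Number of generators = 2g = 2*6 = 12

12


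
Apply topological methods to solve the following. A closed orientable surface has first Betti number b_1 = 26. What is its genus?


For a closed orientable surface: b_1 = 2g.
26 = 2g
g = 26 / 2 = 13

13


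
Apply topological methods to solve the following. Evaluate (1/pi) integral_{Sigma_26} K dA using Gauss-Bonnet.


Gauss-Bonnet: integral K dA = 2*pi*chi(M).
chi(Sigma_26) = 2 - 2*26 = -50.
(integral K dA)/pi = 2*chi = 2*(-50) = -100

-100


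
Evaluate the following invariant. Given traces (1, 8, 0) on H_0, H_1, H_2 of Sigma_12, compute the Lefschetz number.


L(f) = tr(f_0*) - tr(f_1*) + tr(f_2*).
= 1 - (8) + (0)
= -7

-7


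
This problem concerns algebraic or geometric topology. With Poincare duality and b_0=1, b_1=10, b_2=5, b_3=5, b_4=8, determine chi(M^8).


By Poincare duality b_k = b_{8-k}, so full Betti numbers: b_0=1, b_1=10, b_2=5, b_3=5, b_4=8, b_5=5, b_6=5, b_7=10, b_8=1.
chi = sum (-1)^k b_k = -10

-10


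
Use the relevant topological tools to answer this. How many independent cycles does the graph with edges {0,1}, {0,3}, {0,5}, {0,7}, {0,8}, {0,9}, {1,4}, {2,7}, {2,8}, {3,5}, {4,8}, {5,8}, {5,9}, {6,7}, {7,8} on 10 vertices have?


b_1 = E - V + (number of components).
E = 15, V = 10, components = 1.
b_1 = 15 - 10 + 1 = 6

6


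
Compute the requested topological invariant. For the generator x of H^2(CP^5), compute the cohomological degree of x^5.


|x| = 2 in H^*(CP^n).
|x^5| = 5 * |x| = 5 * 2 = 10

10


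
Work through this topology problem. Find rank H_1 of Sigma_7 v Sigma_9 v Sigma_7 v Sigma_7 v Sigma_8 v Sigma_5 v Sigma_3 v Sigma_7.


For a wedge X v Y: reduced H_k(X v Y) = H_k(X) + H_k(Y).
Each Sigma_g contributes b_1 = 2g.
b_1 = 14 + 18 + 14 + 14 + 16 + 10 + 6 + 14 = 106

106


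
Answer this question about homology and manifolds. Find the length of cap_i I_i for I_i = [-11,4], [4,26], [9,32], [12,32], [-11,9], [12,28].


Intersection = [max(a_i), min(b_i)] = [12, 4].
Since 12 > 4, the intersection is empty.
Length = 0

0


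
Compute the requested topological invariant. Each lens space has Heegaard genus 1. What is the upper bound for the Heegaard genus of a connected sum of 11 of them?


Heegaard genus satisfies g(A#B) <= g(A) + g(B).
Each lens space has g = 1.
Upper bound: 11 * 1 = 11

11


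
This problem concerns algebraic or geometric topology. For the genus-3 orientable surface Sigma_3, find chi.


For a closed orientable surface of genus g: chi = 2 - 2g.
Here g = 3.
chi = 2 - 2*3 = 2 - 6 = -4

-4


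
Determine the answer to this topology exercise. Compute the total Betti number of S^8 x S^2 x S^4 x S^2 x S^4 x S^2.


Total Betti number is multiplicative under products.
Each S^d (d>=1) has total Betti number 2.
There are 6 sphere factors.
Total = 2^6 = 64

64


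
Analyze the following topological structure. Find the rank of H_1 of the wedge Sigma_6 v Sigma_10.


For a wedge: H_1(A v B) = H_1(A) + H_1(B).
b_1(Sigma_6) = 12, b_1(Sigma_10) = 20.
b_1 = 12 + 20 = 32

32


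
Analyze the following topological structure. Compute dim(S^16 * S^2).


Join of spheres: S^m * S^n = S^{m+n+1}.
dim = 16 + 2 + 1 = 19

19


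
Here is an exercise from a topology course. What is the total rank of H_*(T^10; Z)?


b_k(T^10) = C(10,k), so the sum over k is sum_k C(10,k) = 2^10.
Total = 2^10 = 1024

1024


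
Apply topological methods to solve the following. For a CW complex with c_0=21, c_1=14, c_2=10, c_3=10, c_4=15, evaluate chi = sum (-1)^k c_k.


chi = sum_k (-1)^k c_k.
= (-1)^0*21 + (-1)^1*14 + (-1)^2*10 + (-1)^3*10 + (-1)^4*15
= (21) + (-14) + (10) + (-10) + (15)
= 22

22


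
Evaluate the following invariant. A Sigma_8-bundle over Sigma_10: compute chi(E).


For a fiber bundle F -> E -> B (with CW structure): chi(E) = chi(B) * chi(F).
chi(Sigma_10) = -18, chi(Sigma_8) = -14.
chi(E) = (-18) * (-14) = 252

252


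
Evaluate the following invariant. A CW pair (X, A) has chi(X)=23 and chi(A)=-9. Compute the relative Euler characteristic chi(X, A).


Relative Euler characteristic: chi(X, A) = chi(X) - chi(A).
= 23 - (-9) = 32

32


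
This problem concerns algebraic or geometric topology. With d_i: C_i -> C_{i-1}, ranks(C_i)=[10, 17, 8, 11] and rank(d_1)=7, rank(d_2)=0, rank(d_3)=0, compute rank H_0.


rank H_k = rank(ker d_k) - rank(im d_{k+1}).
rank(ker d_0) = rank(C_0) - rank(d_0) = 10 - 0 = 10.
rank(im d_{0+1}) = 7.
rank H_0 = 10 - 7 = 3

3


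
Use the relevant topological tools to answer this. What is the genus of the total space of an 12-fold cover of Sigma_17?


For an n-sheeted cover: chi(E) = n * chi(B).
chi(Sigma_17) = 2 - 2*17 = -32.
chi(E) = 12 * (-32) = -384.
genus(E) = (2 - chi(E))/2 = (2 - (-384))/2 = 386/2 = 193

193


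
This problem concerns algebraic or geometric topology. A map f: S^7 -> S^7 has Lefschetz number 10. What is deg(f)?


L(f) = 1 + (-1)^7 deg(f) on S^7.
10 = 1 + (-1)^7 * deg(f)
(-1)^7 * deg(f) = 9
deg(f) = -9

-9


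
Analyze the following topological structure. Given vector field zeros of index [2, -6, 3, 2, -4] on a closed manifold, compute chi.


Poincare-Hopf: chi(M) = sum of indices of zeros.
chi = (2) + (-6) + (3) + (2) + (-4) = -3

-3


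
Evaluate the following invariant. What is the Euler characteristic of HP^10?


HP^10 has one cell in each dimension 0, 4, ..., 4*10 (10+1 cells, all even-dim).
chi = 10 + 1 = 11

11


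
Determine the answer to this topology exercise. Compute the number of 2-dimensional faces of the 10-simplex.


Delta^10 has 10+1 vertices. A 2-face is a choice of 2+1 vertices.
f_2 = C(10+1, 2+1) = C(11,3) = 165

165


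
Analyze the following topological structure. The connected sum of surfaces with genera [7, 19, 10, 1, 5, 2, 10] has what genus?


Genus is additive under connected sum of orientable surfaces.
g = 7 + 19 + 10 + 1 + 5 + 2 + 10 = 54

54


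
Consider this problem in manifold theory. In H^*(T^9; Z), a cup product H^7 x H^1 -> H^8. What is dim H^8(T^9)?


Cup product: H^p x H^q -> H^{p+q}; here p+q = 7+1 = 8.
rank H^k(T^n) = C(n,k).
C(9,8) = 9

9


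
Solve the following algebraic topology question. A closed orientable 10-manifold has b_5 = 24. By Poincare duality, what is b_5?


Poincare duality for closed orientable n-manifolds: b_k = b_{n-k}.
Here n = 10, so b_5 = b_5 = 24

24


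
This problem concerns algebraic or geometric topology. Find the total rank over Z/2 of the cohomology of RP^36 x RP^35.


dim H^*(RP^n; Z/2) = n+1 (one Z/2 in each degree 0..n).
Total Betti number is multiplicative.
Total = (36+1) * (35+1) = 37 * 36 = 1332

1332


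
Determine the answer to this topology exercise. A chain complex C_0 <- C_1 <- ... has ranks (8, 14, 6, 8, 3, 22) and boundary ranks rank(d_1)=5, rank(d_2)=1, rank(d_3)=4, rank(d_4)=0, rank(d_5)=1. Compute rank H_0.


rank H_k = rank(ker d_k) - rank(im d_{k+1}).
rank(ker d_0) = rank(C_0) - rank(d_0) = 8 - 0 = 8.
rank(im d_{0+1}) = 5.
rank H_0 = 8 - 5 = 3

3


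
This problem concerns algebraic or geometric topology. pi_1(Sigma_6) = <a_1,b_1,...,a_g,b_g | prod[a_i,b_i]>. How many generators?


Standard presentation: pi_1(Sigma_g) = <a_1,b_1,...,a_g,b_g | [a_1,b_1]...[a_g,b_g] = 1>.
Number of generators = 2g = 2*6 = 12

12


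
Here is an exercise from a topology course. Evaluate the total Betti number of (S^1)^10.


b_k(T^10) = C(10,k), so the sum over k is sum_k C(10,k) = 2^10.
Total = 2^10 = 1024

1024


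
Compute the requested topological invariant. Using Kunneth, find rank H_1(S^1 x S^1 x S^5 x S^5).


Each S^d has Poincare polynomial 1 + t^d.
The product S^1 x S^1 x S^5 x S^5 has Poincare polynomial prod(1+t^d_i).
Expanding: b_0=1, b_1=2, b_2=1, b_5=2, b_6=4, b_7=2, b_10=1, b_11=2, b_12=1.
b_1 = 2

2


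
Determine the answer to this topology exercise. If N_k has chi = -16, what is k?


chi = 2 - k for closed non-orientable surfaces with k crosscaps.
-16 = 2 - k
k = 2 - (-16) = 18

18


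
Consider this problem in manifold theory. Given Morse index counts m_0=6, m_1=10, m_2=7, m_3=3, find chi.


Morse theory: chi(M) = sum_k (-1)^k m_k where m_k = #(index-k critical points).
= (6) + (-10) + (7) + (-3) = 0

0


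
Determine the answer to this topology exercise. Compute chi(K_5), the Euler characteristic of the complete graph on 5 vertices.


K_5: V = 5, E = C(5,2) = 10.
chi = V - E = 5 - 10 = -5

-5


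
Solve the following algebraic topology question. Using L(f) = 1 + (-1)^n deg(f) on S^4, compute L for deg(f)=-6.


On S^4: L(f) = tr(f_0*) + (-1)^4 tr(f_4*) = 1 + (-1)^4 * deg(f).
L(f) = 1 + (-1)^4 * -6 = 1 + -6 = -5

-5


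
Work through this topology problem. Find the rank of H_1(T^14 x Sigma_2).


pi_1(A x B) = pi_1(A) x pi_1(B); rank of abelianization = b_1.
b_1(T^14) = 14, b_1(Sigma_2) = 2*2 = 4.
b_1(product) = 14 + 4 = 18

18


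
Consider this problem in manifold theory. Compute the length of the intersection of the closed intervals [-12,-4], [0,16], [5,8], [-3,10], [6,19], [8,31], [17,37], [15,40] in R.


Intersection = [max(a_i), min(b_i)] = [17, -4].
Since 17 > -4, the intersection is empty.
Length = 0

0


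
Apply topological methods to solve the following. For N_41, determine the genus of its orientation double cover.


chi(N_41) = 2 - 41 = -39.
Double cover: chi(Sigma_g) = 2 * chi(N_41) = 2*(-39) = -78.
2 - 2g = -78, so g = (2 - (-78))/2 = 80/2 = 40

40


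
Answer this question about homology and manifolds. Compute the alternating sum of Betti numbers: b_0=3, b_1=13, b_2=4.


chi = sum_k (-1)^k b_k.
= (3) + (-13) + (4)
= -6

-6


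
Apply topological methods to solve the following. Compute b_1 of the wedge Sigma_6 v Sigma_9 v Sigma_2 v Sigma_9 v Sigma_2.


For a wedge X v Y: reduced H_k(X v Y) = H_k(X) + H_k(Y).
Each Sigma_g contributes b_1 = 2g.
b_1 = 12 + 18 + 4 + 18 + 4 = 56

56


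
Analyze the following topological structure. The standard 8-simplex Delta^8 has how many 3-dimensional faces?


Delta^8 has 8+1 vertices. A 3-face is a choice of 3+1 vertices.
f_3 = C(8+1, 3+1) = C(9,4) = 126

126


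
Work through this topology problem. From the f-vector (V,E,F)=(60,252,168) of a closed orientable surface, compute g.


chi = V - E + F = 60 - 252 + 168 = -24
For orientable closed surface: chi = 2 - 2g, so g = (2 - chi)/2.
g = (2 - (-24)) / 2 = 26 / 2 = 13

13


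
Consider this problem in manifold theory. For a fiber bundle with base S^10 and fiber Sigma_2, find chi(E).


chi(S^10) = 2 (n even), chi(Sigma_2) = 2 - 2*2 = -2.
chi(E) = 2 * (-2) = -4

-4


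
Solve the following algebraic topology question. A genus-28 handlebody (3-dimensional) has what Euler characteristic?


A genus-g handlebody deformation retracts to a wedge of g circles.
chi(vee_g S^1) = 1 - g.
chi(H_28) = 1 - 28 = -27

-27


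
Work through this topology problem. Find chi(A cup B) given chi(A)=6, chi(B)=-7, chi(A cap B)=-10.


chi(A cup B) = chi(A) + chi(B) - chi(A cap B)
= 6 + (-7) - (-10)
= 9

9


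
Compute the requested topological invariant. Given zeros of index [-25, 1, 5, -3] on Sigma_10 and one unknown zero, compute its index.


Poincare-Hopf: sum of indices = chi(M).
chi(Sigma_10) = 2 - 2*10 = -18.
Sum of known indices = -22.
x = chi - (sum known) = -18 - (-22) = 4

4


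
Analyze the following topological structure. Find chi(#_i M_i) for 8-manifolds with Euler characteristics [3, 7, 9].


For n-manifolds: chi(A#B) = chi(A) + chi(B) - chi(S^8).
chi(S^8) = 1 + (-1)^8 = 2.
chi(#) = (sum chi_i) - (3-1)*chi(S^8) = 19 - 2*2 = 15

15


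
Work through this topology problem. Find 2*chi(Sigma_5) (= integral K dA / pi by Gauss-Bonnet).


Gauss-Bonnet: integral K dA = 2*pi*chi(M).
chi(Sigma_5) = 2 - 2*5 = -8.
(integral K dA)/pi = 2*chi = 2*(-8) = -16

-16


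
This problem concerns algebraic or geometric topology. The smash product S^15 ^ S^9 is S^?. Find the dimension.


S^m ^ S^n = S^{m+n}.
k = 15 + 9 = 24

24


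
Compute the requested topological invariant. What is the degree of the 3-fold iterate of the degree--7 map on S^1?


deg(f) = -7. Degree is multiplicative: deg(f^3) = (deg f)^3.
deg(f^3) = (-7)^3 = -343

-343


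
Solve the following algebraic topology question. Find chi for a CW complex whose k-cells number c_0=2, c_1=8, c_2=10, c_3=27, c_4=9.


chi = sum_k (-1)^k c_k.
= (-1)^0*2 + (-1)^1*8 + (-1)^2*10 + (-1)^3*27 + (-1)^4*9
= (2) + (-8) + (10) + (-27) + (9)
= -14

-14


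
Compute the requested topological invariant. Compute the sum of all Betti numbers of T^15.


b_k(T^15) = C(15,k), so the sum over k is sum_k C(15,k) = 2^15.
Total = 2^15 = 32768

32768


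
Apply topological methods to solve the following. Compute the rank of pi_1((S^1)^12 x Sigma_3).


pi_1(A x B) = pi_1(A) x pi_1(B); rank of abelianization = b_1.
b_1(T^12) = 12, b_1(Sigma_3) = 2*3 = 6.
b_1(product) = 12 + 6 = 18

18


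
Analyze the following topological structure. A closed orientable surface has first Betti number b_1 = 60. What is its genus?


For a closed orientable surface: b_1 = 2g.
60 = 2g
g = 60 / 2 = 30

30


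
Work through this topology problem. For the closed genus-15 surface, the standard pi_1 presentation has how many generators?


Standard presentation: pi_1(Sigma_g) = <a_1,b_1,...,a_g,b_g | [a_1,b_1]...[a_g,b_g] = 1>.
Number of generators = 2g = 2*15 = 30

30


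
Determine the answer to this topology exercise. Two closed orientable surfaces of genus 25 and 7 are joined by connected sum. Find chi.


chi(Sigma_25) = 2 - 2*25 = -48
chi(Sigma_7) = 2 - 2*7 = -12
For surfaces: chi(A#B) = chi(A) + chi(B) - 2.
chi = -48 + -12 - 2 = -62

-62


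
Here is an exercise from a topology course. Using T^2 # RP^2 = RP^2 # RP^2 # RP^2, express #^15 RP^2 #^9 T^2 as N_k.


Since a >= 1, the sum is non-orientable; each T^2 can be replaced by RP^2 # RP^2 (since T^2#RP^2 = 3RP^2).
Total crosscaps k = 15 + 2*9 = 33.
Check via chi: chi = 15*1 + 9*0 - (15+9-1)*2 = -31 = 2 - k = -31. Consistent.

33


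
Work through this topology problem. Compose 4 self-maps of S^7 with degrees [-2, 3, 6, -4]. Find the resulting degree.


Degree is multiplicative: deg(composition) = product of degrees.
= (-2) * (3) * (6) * (-4) = 144

144


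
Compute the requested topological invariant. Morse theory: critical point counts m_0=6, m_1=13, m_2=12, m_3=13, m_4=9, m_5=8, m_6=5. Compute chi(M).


Morse theory: chi(M) = sum_k (-1)^k m_k where m_k = #(index-k critical points).
= (6) + (-13) + (12) + (-13) + (9) + (-8) + (5) = -2

-2


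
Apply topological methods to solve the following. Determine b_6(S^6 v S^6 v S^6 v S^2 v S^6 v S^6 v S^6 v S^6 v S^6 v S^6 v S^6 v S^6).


For a wedge of spheres, H_k (k>0) is free on one generator per sphere of dimension k.
Spheres of dimension 6: count = 11.
b_6 = 11

11


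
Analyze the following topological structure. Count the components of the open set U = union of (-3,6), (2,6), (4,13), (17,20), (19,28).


Sort and merge overlapping open intervals.
Merged: (-3,13), (17,28).
Number of components = 2

2


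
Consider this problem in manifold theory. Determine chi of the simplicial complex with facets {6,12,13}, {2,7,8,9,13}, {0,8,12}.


Enumerate all faces; f-vector: f_0=8, f_1=16, f_2=12, f_3=5, f_4=1.
chi = sum (-1)^k f_k = 0

0


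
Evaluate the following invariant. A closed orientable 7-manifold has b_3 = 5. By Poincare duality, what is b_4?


Poincare duality for closed orientable n-manifolds: b_k = b_{n-k}.
Here n = 7, so b_4 = b_3 = 5

5


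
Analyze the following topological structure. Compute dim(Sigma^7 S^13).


Each suspension raises dimension by 1: Sigma S^n = S^{n+1}.
Sigma^7 S^13 = S^{13+7} = S^20

20


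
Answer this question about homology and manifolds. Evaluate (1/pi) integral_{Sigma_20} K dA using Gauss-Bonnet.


Gauss-Bonnet: integral K dA = 2*pi*chi(M).
chi(Sigma_20) = 2 - 2*20 = -38.
(integral K dA)/pi = 2*chi = 2*(-38) = -76

-76


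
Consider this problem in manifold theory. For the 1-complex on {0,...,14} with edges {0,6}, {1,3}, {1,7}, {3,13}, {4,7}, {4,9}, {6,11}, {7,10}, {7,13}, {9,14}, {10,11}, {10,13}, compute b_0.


Run DFS/union-find over 15 vertices.
V = 15, E = 12.
Number of components = 5

5


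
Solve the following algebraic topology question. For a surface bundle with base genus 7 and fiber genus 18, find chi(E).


For a fiber bundle F -> E -> B (with CW structure): chi(E) = chi(B) * chi(F).
chi(Sigma_7) = -12, chi(Sigma_18) = -34.
chi(E) = (-12) * (-34) = 408

408


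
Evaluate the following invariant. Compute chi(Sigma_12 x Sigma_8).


chi(Sigma_12) = 2 - 2*12 = -22
chi(Sigma_8) = 2 - 2*8 = -14
chi(product) = (-22) * (-14) = 308

308


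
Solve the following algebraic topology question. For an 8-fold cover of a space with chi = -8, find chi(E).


For a finite covering: chi(E) = (number of sheets) * chi(B).
chi(E) = 8 * (-8) = -64

-64


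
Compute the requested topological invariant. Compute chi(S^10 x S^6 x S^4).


chi is multiplicative: chi(X x Y) = chi(X) chi(Y).
Each even-dim sphere has chi = 2. There are 3 factors.
chi = 2^3 = 8

8


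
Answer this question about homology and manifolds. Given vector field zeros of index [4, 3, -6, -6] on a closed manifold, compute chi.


Poincare-Hopf: chi(M) = sum of indices of zeros.
chi = (4) + (3) + (-6) + (-6) = -5

-5


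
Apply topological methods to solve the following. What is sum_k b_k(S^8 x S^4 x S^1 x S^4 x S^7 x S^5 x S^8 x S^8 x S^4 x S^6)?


Total Betti number is multiplicative under products.
Each S^d (d>=1) has total Betti number 2.
There are 10 sphere factors.
Total = 2^10 = 1024

1024


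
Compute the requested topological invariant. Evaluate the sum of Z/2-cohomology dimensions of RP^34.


H^k(RP^34; Z/2) = Z/2 for each 0 <= k <= 34.
Total dimension = 34 + 1 = 35

35


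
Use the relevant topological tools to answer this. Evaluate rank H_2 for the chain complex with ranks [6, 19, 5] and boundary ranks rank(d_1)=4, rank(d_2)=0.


rank H_k = rank(ker d_k) - rank(im d_{k+1}).
rank(ker d_2) = rank(C_2) - rank(d_2) = 5 - 0 = 5.
rank(im d_{2+1}) = 0.
rank H_2 = 5 - 0 = 5

5


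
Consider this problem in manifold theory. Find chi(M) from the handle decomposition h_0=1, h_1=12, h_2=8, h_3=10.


Handles of index k contribute (-1)^k to chi (same as CW cells).
chi = (1) + (-12) + (8) + (-10) = -13

-13


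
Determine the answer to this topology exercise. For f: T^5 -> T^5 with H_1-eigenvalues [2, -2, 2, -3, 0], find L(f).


For a torus self-map: L(f) = det(I - A) where A acts on H_1.
L(f) = (1-2) * (1--2) * (1-2) * (1--3) * (1-0) = -1 * 3 * -1 * 4 * 1 = 12

12


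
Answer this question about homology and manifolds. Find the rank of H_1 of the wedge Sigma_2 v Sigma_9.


For a wedge: H_1(A v B) = H_1(A) + H_1(B).
b_1(Sigma_2) = 4, b_1(Sigma_9) = 18.
b_1 = 4 + 18 = 22

22


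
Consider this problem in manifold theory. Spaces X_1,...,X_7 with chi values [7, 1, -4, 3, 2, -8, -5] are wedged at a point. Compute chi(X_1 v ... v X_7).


chi(A v B) = chi(A) + chi(B) - 1 (one point identified).
For 7 spaces: chi = (sum chi_i) - (7 - 1).
sum = -4; chi = -4 - 6 = -10

-10


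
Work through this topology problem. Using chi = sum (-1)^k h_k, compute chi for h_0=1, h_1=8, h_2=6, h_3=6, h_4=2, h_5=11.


Handles of index k contribute (-1)^k to chi (same as CW cells).
chi = (1) + (-8) + (6) + (-6) + (2) + (-11) = -16

-16


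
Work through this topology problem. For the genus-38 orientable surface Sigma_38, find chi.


For a closed orientable surface of genus g: chi = 2 - 2g.
Here g = 38.
chi = 2 - 2*38 = 2 - 76 = -74

-74


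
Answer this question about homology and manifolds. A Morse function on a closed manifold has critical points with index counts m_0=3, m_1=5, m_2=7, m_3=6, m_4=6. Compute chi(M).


Morse theory: chi(M) = sum_k (-1)^k m_k where m_k = #(index-k critical points).
= (3) + (-5) + (7) + (-6) + (6) = 5

5


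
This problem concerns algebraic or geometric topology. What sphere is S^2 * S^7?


Join of spheres: S^m * S^n = S^{m+n+1}.
dim = 2 + 7 + 1 = 10

10


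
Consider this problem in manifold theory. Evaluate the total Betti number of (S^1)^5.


b_k(T^5) = C(5,k), so the sum over k is sum_k C(5,k) = 2^5.
Total = 2^5 = 32

32


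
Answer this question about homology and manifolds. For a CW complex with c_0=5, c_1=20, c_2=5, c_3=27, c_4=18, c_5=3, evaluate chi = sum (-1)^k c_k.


chi = sum_k (-1)^k c_k.
= (-1)^0*5 + (-1)^1*20 + (-1)^2*5 + (-1)^3*27 + (-1)^4*18 + (-1)^5*3
= (5) + (-20) + (5) + (-27) + (18) + (-3)
= -22

-22


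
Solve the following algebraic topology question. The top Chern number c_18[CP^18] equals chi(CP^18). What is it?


For any closed oriented manifold, <e(TM),[M]> = chi(M).
chi(CP^18) = 18+1 = 19

19


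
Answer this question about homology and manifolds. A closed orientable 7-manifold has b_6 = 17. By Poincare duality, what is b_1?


Poincare duality for closed orientable n-manifolds: b_k = b_{n-k}.
Here n = 7, so b_1 = b_6 = 17

17


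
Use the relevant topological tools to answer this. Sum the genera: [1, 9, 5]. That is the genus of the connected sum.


Genus is additive under connected sum of orientable surfaces.
g = 1 + 9 + 5 = 15

15


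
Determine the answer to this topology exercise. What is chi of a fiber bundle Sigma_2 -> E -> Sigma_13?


For a fiber bundle F -> E -> B (with CW structure): chi(E) = chi(B) * chi(F).
chi(Sigma_13) = -24, chi(Sigma_2) = -2.
chi(E) = (-24) * (-2) = 48

48


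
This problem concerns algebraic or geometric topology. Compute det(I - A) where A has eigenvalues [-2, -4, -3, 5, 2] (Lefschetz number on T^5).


For a torus self-map: L(f) = det(I - A) where A acts on H_1.
L(f) = (1--2) * (1--4) * (1--3) * (1-5) * (1-2) = 3 * 5 * 4 * -4 * -1 = 240

240


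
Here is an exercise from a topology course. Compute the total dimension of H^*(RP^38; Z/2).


H^k(RP^38; Z/2) = Z/2 for each 0 <= k <= 38.
Total dimension = 38 + 1 = 39

39


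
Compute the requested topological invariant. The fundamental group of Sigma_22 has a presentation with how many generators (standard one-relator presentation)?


Standard presentation: pi_1(Sigma_g) = <a_1,b_1,...,a_g,b_g | [a_1,b_1]...[a_g,b_g] = 1>.
Number of generators = 2g = 2*22 = 44

44


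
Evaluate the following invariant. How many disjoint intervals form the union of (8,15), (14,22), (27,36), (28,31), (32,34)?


Sort and merge overlapping open intervals.
Merged: (8,22), (27,36).
Number of components = 2

2


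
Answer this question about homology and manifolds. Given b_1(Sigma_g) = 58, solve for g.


For a closed orientable surface: b_1 = 2g.
58 = 2g
g = 58 / 2 = 29

29


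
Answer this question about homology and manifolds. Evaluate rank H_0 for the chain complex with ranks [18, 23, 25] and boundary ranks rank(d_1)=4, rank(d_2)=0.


rank H_k = rank(ker d_k) - rank(im d_{k+1}).
rank(ker d_0) = rank(C_0) - rank(d_0) = 18 - 0 = 18.
rank(im d_{0+1}) = 4.
rank H_0 = 18 - 4 = 14

14


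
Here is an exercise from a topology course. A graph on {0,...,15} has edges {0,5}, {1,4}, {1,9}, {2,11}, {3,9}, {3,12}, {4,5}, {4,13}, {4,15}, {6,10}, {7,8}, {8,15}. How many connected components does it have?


Run DFS/union-find over 16 vertices.
V = 16, E = 12.
Number of components = 4

4


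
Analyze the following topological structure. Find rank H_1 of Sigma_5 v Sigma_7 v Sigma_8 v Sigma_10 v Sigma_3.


For a wedge X v Y: reduced H_k(X v Y) = H_k(X) + H_k(Y).
Each Sigma_g contributes b_1 = 2g.
b_1 = 10 + 14 + 16 + 20 + 6 = 66

66


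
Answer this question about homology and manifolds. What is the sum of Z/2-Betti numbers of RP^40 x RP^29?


dim H^*(RP^n; Z/2) = n+1 (one Z/2 in each degree 0..n).
Total Betti number is multiplicative.
Total = (40+1) * (29+1) = 41 * 30 = 1230

1230


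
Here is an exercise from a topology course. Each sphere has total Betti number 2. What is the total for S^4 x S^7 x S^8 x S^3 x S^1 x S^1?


Total Betti number is multiplicative under products.
Each S^d (d>=1) has total Betti number 2.
There are 6 sphere factors.
Total = 2^6 = 64

64


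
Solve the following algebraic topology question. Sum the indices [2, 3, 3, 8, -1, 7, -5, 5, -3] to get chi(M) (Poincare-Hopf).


Poincare-Hopf: chi(M) = sum of indices of zeros.
chi = (2) + (3) + (3) + (8) + (-1) + (7) + (-5) + (5) + (-3) = 19

19


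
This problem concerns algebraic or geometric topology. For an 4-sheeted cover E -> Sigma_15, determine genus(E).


For an n-sheeted cover: chi(E) = n * chi(B).
chi(Sigma_15) = 2 - 2*15 = -28.
chi(E) = 4 * (-28) = -112.
genus(E) = (2 - chi(E))/2 = (2 - (-112))/2 = 114/2 = 57

57


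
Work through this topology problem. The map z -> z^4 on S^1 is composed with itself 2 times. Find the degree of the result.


deg(f) = 4. Degree is multiplicative: deg(f^2) = (deg f)^2.
deg(f^2) = (4)^2 = 16

16


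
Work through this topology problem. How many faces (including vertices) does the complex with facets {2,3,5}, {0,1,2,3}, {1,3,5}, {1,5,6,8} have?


Each maximal simplex on m vertices has 2^m - 1 nonempty faces.
Take the union (dedupe shared faces).
Total distinct faces = 33

33


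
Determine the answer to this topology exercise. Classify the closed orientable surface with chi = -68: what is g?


chi = 2 - 2g for closed orientable surfaces.
-68 = 2 - 2g
2g = 2 - (-68) = 70
g = 35

35


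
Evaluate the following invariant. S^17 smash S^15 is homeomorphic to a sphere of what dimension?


S^m ^ S^n = S^{m+n}.
k = 17 + 15 = 32

32


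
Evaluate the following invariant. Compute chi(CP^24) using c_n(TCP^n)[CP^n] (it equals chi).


For any closed oriented manifold, <e(TM),[M]> = chi(M).
chi(CP^24) = 24+1 = 25

25


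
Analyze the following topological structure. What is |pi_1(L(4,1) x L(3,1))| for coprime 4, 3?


pi_1(X x Y) = pi_1(X) x pi_1(Y).
pi_1(L(4,1)) = Z/4, pi_1(L(3,1)) = Z/3.
|Z/4 x Z/3| = 4 * 3 = 12

12


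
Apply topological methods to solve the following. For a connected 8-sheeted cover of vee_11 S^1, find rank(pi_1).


Nielsen-Schreier: an index-n subgroup of F_r is free of rank 1 + n(r-1).
Equivalently: chi(cover) = n*chi(base); chi(vee_r S^1) = 1 - 11 = -10.
chi(E) = 8*(-10) = -80; rank = 1 - chi(E) = 1 - (-80) = 81.
rank = 1 + 8*(11-1) = 1 + 80 = 81

81


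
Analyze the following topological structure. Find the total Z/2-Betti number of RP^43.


H^k(RP^43; Z/2) = Z/2 for each 0 <= k <= 43.
Total dimension = 43 + 1 = 44

44


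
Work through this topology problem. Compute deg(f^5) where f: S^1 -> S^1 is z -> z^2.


deg(f) = 2. Degree is multiplicative: deg(f^5) = (deg f)^5.
deg(f^5) = (2)^5 = 32

32


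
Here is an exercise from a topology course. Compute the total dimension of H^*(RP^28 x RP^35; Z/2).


dim H^*(RP^n; Z/2) = n+1 (one Z/2 in each degree 0..n).
Total Betti number is multiplicative.
Total = (28+1) * (35+1) = 29 * 36 = 1044

1044


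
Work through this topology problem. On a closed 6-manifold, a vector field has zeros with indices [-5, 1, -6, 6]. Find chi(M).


Poincare-Hopf: chi(M) = sum of indices of zeros.
chi = (-5) + (1) + (-6) + (6) = -4

-4


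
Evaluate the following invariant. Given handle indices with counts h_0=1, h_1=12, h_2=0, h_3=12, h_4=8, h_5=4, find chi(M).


Handles of index k contribute (-1)^k to chi (same as CW cells).
chi = (1) + (-12) + (0) + (-12) + (8) + (-4) = -19

-19


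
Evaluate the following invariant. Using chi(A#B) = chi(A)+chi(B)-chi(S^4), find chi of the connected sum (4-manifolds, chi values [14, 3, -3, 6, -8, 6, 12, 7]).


For n-manifolds: chi(A#B) = chi(A) + chi(B) - chi(S^4).
chi(S^4) = 1 + (-1)^4 = 2.
chi(#) = (sum chi_i) - (8-1)*chi(S^4) = 37 - 7*2 = 23

23


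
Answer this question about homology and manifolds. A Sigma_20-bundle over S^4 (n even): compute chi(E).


chi(S^4) = 2 (n even), chi(Sigma_20) = 2 - 2*20 = -38.
chi(E) = 2 * (-38) = -76

-76


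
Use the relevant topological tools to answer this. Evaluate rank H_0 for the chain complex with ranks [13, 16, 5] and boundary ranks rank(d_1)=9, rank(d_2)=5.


rank H_k = rank(ker d_k) - rank(im d_{k+1}).
rank(ker d_0) = rank(C_0) - rank(d_0) = 13 - 0 = 13.
rank(im d_{0+1}) = 9.
rank H_0 = 13 - 9 = 4

4


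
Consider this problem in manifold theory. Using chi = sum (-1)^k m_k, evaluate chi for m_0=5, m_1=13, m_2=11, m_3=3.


Morse theory: chi(M) = sum_k (-1)^k m_k where m_k = #(index-k critical points).
= (5) + (-13) + (11) + (-3) = 0

0


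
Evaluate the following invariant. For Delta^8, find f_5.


Delta^8 has 8+1 vertices. A 5-face is a choice of 5+1 vertices.
f_5 = C(8+1, 5+1) = C(9,6) = 84

84


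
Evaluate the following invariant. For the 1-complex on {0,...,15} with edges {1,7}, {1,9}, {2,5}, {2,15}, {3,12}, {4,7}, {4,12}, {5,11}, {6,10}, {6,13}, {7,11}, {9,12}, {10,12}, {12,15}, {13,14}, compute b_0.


Run DFS/union-find over 16 vertices.
V = 16, E = 15.
Number of components = 3

3


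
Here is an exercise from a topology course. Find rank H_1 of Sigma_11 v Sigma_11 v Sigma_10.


For a wedge X v Y: reduced H_k(X v Y) = H_k(X) + H_k(Y).
Each Sigma_g contributes b_1 = 2g.
b_1 = 22 + 22 + 20 = 64

64


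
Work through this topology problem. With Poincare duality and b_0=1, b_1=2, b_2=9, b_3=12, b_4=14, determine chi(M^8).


By Poincare duality b_k = b_{8-k}, so full Betti numbers: b_0=1, b_1=2, b_2=9, b_3=12, b_4=14, b_5=12, b_6=9, b_7=2, b_8=1.
chi = sum (-1)^k b_k = 6

6


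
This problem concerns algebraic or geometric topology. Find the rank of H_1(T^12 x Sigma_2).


pi_1(A x B) = pi_1(A) x pi_1(B); rank of abelianization = b_1.
b_1(T^12) = 12, b_1(Sigma_2) = 2*2 = 4.
b_1(product) = 12 + 4 = 16

16


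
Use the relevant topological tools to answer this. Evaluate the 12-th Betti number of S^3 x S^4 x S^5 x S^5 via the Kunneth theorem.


Each S^d has Poincare polynomial 1 + t^d.
The product S^3 x S^4 x S^5 x S^5 has Poincare polynomial prod(1+t^d_i).
Expanding: b_0=1, b_3=1, b_4=1, b_5=2, b_7=1, b_8=2, b_9=2, b_10=1, b_12=2, b_13=1, b_14=1, b_17=1.
b_12 = 2

2


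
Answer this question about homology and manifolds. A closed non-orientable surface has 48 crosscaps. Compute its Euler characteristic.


For a non-orientable closed surface with k crosscaps: chi = 2 - k.
Here k = 48.
chi = 2 - 48 = -46

-46


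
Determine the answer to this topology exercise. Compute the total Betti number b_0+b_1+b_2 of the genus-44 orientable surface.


For Sigma_44: b_0 = 1, b_1 = 2g = 88, b_2 = 1.
Total = 1 + 88 + 1 = 90

90


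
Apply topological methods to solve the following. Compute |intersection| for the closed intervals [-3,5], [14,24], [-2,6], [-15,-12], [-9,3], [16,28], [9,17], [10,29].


Intersection = [max(a_i), min(b_i)] = [16, -12].
Since 16 > -12, the intersection is empty.
Length = 0

0


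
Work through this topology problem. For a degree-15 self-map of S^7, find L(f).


On S^7: L(f) = tr(f_0*) + (-1)^7 tr(f_7*) = 1 + (-1)^7 * deg(f).
L(f) = 1 + (-1)^7 * 15 = 1 + -15 = -14

-14
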